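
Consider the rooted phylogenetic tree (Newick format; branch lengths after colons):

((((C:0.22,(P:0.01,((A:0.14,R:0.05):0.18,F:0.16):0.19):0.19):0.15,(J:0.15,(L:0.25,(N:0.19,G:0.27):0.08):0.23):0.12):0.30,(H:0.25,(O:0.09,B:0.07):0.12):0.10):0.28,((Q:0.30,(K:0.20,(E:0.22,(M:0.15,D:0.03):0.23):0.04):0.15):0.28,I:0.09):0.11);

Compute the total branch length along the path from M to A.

The path runs M → … → MRCA → … → A; the MRCA is the root of the tree.
Branch lengths along that path: 0.15 + 0.23 + 0.04 + 0.15 + 0.28 + 0.11 + 0.28 + 0.30 + 0.15 + 0.19 + 0.19 + 0.18 + 0.14 = 2.39.

2.39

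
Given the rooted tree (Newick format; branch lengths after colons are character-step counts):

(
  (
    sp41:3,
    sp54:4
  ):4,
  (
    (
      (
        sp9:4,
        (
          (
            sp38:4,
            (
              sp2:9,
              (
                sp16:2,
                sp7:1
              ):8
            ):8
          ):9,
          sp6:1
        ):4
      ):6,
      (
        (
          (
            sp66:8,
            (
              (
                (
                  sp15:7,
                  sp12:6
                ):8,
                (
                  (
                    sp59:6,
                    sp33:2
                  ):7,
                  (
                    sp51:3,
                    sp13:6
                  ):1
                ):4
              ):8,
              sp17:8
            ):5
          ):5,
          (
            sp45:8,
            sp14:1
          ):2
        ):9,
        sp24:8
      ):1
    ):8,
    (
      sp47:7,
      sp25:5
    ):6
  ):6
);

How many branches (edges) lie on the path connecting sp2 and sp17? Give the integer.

10

The MRCA of sp2 and sp17 is the node subtending ((sp9,((sp38,(sp2,(sp16,sp7))),sp6)),(((sp66,(((sp15,sp12),((sp59,sp33),(sp51,sp13))),sp17)),(sp45,sp14)),sp24)).
From sp2 up to that node: 5 branches. From sp17 up to the same node: 5 branches. Total: 5 + 5 = 10.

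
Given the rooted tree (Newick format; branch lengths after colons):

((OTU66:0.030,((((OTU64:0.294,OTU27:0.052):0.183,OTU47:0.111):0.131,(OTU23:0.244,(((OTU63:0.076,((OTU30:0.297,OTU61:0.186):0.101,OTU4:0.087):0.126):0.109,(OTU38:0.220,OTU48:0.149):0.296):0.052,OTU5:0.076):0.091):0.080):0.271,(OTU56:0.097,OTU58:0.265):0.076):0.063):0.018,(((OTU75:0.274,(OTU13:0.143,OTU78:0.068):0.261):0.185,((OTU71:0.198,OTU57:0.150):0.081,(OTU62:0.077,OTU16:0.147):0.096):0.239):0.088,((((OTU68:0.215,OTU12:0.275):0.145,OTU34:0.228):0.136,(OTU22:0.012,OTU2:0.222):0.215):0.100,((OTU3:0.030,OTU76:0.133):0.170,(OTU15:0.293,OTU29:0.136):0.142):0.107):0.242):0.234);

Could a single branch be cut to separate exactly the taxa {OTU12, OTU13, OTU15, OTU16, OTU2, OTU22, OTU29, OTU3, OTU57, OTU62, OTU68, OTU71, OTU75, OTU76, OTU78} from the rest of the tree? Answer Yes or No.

No

The MRCA of the listed taxa subtends (((OTU75,(OTU13,OTU78)),((OTU71,OTU57),(OTU62,OTU16))),((((OTU68,OTU12),OTU34),(OTU22,OTU2)),((OTU3,OTU76),(OTU15,OTU29)))).
That clade also contains OTU34, which is not in the proposed group, so the group is not monophyletic.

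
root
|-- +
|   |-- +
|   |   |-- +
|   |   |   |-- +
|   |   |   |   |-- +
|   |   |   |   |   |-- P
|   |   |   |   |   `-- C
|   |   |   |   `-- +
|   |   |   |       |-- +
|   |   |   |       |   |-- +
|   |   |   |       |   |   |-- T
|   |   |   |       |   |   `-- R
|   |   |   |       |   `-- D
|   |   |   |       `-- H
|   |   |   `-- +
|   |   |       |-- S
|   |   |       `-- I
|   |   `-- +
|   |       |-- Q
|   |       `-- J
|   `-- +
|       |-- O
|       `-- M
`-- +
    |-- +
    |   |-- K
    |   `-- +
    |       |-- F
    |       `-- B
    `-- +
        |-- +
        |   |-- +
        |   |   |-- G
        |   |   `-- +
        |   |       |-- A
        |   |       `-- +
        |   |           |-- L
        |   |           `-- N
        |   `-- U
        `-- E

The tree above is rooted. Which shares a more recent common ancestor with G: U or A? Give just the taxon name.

A

The MRCA of G and A subtends (G,(A,(L,N))) (4 taxa).
The MRCA of G and U subtends ((G,(A,(L,N))),U) (5 taxa).
The first is nested inside the second, so G shares a more recent common ancestor with A.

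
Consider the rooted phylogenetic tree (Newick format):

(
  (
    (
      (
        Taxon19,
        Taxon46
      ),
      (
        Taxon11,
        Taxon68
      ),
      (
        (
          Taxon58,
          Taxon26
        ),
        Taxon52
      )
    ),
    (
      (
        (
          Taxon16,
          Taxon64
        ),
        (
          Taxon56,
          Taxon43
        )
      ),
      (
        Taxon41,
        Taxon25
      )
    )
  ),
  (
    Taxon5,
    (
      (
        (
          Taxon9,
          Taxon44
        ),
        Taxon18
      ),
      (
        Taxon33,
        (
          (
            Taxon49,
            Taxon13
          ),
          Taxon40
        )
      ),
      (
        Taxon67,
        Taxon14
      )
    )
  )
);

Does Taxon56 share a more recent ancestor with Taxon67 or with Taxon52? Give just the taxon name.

The MRCA of Taxon56 and Taxon52 subtends (((Taxon19,Taxon46),(Taxon11,Taxon68),((Taxon58,Taxon26),Taxon52)),(((Taxon16,Taxon64),(Taxon56,Taxon43)),(Taxon41,Taxon25))) (13 taxa).
The MRCA of Taxon56 and Taxon67 is the root, subtending the entire tree (23 taxa).
The first is nested inside the second, so Taxon56 shares a more recent common ancestor with Taxon52.

Taxon52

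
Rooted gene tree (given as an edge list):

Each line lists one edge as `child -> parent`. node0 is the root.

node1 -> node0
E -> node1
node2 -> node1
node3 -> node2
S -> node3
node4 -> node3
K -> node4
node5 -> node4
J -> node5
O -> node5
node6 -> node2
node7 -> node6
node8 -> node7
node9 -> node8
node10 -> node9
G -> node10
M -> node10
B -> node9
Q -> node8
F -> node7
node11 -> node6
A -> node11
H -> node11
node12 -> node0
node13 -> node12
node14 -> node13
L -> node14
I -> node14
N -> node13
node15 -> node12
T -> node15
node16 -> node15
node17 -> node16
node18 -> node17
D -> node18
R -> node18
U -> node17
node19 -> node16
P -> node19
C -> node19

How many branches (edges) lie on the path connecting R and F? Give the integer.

The MRCA of R and F is the root of the tree.
From R up to that node: 6 branches. From F up to the same node: 5 branches. Total: 6 + 5 = 11.

11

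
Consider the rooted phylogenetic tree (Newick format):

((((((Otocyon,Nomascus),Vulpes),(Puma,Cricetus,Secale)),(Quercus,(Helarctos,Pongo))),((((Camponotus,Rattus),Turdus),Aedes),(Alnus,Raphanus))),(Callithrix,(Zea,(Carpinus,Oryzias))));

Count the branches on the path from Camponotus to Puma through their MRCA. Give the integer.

9

The MRCA of Camponotus and Puma is the node subtending (((((Otocyon,Nomascus),Vulpes),(Puma,Cricetus,Secale)),(Quercus,(Helarctos,Pongo))),((((Camponotus,Rattus),Turdus),Aedes),(Alnus,Raphanus))).
From Camponotus up to that node: 5 branches. From Puma up to the same node: 4 branches. Total: 5 + 4 = 9.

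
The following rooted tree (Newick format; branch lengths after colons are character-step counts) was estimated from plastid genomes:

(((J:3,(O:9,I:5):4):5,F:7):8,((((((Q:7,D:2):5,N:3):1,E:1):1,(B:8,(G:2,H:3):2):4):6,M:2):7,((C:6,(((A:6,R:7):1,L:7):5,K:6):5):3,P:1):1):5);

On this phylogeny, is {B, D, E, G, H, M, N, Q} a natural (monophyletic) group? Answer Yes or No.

Yes

The most recent common ancestor of these taxa subtends (((((Q,D),N),E),(B,(G,H))),M).
That clade has exactly 8 tips — every listed taxon and nothing else — so the group is monophyletic.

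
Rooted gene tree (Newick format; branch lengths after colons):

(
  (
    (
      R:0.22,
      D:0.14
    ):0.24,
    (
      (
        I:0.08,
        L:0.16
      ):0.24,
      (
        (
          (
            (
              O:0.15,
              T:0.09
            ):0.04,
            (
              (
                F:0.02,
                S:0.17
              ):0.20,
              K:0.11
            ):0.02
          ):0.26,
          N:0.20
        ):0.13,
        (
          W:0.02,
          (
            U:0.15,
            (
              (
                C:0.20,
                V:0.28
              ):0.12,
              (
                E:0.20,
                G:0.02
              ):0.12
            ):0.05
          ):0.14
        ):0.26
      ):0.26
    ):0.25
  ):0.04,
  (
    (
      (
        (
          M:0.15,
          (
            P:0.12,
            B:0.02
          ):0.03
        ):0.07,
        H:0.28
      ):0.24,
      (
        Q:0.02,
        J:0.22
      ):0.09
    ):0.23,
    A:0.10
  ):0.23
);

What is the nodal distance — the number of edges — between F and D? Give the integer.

The MRCA of F and D is the node subtending ((R,D),((I,L),((((O,T),((F,S),K)),N),(W,(U,((C,V),(E,G))))))).
From F up to that node: 7 branches. From D up to the same node: 2 branches. Total: 7 + 2 = 9.

9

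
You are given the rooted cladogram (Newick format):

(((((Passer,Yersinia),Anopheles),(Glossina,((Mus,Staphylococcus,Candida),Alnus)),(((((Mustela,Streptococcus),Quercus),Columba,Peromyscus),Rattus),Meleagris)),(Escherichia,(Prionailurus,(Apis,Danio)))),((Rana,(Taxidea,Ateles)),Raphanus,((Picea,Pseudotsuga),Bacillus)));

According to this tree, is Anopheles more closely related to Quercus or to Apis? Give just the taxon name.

The MRCA of Anopheles and Quercus subtends (((Passer,Yersinia),Anopheles),(Glossina,((Mus,Staphylococcus,Candida),Alnus)),(((((Mustela,Streptococcus),Quercus),Columba,Peromyscus),Rattus),Meleagris)) (15 taxa).
The MRCA of Anopheles and Apis subtends ((((Passer,Yersinia),Anopheles),(Glossina,((Mus,Staphylococcus,Candida),Alnus)),(((((Mustela,Streptococcus),Quercus),Columba,Peromyscus),Rattus),Meleagris)),(Escherichia,(Prionailurus,(Apis,Danio)))) (19 taxa).
The first is nested inside the second, so Anopheles shares a more recent common ancestor with Quercus.

Quercus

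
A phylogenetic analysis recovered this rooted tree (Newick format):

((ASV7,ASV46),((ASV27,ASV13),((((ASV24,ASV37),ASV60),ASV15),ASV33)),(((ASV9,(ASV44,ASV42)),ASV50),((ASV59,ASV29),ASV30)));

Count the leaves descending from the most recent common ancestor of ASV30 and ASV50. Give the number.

7

The MRCA of ASV30 and ASV50 is the node subtending (((ASV9,(ASV44,ASV42)),ASV50),((ASV59,ASV29),ASV30)).
That clade contains 7 terminal taxa: ASV29, ASV30, ASV42, ASV44, ASV50, ASV59, ASV9.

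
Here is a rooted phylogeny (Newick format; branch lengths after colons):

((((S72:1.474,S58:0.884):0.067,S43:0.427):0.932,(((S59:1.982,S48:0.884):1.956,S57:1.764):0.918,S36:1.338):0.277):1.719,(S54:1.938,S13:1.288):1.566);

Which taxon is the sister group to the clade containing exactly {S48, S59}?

S57

The clade containing exactly {S48, S59} attaches to the tree at the node subtending ((S59,S48),S57).
The other lineage descending from that same node — the sister group — is the single tip S57.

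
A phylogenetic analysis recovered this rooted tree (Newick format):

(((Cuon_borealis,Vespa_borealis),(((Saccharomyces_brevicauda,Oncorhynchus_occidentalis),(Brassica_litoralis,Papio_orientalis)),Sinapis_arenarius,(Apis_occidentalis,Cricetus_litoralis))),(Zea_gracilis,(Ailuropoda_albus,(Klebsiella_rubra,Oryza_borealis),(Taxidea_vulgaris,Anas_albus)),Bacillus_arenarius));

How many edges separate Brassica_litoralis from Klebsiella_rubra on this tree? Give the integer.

The MRCA of Brassica_litoralis and Klebsiella_rubra is the root of the tree.
From Brassica_litoralis up to that node: 5 branches. From Klebsiella_rubra up to the same node: 4 branches. Total: 5 + 4 = 9.

9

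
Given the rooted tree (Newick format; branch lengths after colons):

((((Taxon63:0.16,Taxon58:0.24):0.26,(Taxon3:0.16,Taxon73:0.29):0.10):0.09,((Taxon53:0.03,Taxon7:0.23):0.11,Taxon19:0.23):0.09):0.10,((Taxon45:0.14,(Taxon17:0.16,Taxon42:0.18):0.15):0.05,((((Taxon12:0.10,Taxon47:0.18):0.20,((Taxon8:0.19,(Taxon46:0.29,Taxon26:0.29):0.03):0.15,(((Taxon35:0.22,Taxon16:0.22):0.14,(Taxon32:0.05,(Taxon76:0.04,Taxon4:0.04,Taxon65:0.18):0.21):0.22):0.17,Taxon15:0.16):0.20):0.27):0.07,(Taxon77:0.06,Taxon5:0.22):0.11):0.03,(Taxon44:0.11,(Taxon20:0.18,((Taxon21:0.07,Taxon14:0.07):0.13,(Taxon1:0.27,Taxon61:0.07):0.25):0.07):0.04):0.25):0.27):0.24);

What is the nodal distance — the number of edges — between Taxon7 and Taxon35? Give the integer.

13

The MRCA of Taxon7 and Taxon35 is the root of the tree.
From Taxon7 up to that node: 4 branches. From Taxon35 up to the same node: 9 branches. Total: 4 + 9 = 13.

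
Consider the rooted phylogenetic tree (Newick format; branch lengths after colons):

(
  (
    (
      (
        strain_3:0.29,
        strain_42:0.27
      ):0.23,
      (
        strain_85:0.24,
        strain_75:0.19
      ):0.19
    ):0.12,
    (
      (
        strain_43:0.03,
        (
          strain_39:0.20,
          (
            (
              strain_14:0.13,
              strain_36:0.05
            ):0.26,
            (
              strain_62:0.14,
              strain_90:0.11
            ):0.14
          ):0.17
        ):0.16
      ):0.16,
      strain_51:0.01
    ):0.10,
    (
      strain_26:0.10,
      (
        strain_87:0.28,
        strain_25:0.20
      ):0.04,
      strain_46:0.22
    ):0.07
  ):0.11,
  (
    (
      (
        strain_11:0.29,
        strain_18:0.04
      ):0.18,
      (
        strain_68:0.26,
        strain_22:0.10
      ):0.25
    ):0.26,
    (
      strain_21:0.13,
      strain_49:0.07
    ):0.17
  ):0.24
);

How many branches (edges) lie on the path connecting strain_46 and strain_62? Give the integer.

The MRCA of strain_46 and strain_62 is the node subtending (((strain_3,strain_42),(strain_85,strain_75)),((strain_43,(strain_39,((strain_14,strain_36),(strain_62,strain_90)))),strain_51),(strain_26,(strain_87,strain_25),strain_46)).
From strain_46 up to that node: 2 branches. From strain_62 up to the same node: 6 branches. Total: 2 + 6 = 8.

8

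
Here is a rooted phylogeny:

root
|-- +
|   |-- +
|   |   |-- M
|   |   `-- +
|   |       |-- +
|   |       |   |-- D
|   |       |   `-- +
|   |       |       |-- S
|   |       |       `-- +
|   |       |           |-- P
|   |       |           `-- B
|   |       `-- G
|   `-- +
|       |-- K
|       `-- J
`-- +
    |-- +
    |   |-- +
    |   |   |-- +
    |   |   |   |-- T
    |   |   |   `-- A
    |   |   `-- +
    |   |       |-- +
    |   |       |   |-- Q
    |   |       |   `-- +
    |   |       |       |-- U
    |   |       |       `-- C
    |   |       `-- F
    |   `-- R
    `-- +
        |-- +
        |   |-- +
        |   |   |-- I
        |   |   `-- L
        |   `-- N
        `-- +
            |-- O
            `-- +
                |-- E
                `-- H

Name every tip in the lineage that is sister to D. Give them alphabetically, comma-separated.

D attaches to the tree at the node subtending (D,(S,(P,B))).
The other lineage descending from that same node — the sister group — is (S,(P,B)); its 3 tips in alphabetical order are the answer.

B, P, S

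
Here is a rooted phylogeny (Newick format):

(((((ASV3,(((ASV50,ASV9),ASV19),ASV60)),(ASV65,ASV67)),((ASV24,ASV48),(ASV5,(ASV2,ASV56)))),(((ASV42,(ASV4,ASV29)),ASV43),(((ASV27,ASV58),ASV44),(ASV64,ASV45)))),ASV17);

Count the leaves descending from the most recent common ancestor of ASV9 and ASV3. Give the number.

5

The MRCA of ASV9 and ASV3 is the node subtending (ASV3,(((ASV50,ASV9),ASV19),ASV60)).
That clade contains 5 terminal taxa: ASV19, ASV3, ASV50, ASV60, ASV9.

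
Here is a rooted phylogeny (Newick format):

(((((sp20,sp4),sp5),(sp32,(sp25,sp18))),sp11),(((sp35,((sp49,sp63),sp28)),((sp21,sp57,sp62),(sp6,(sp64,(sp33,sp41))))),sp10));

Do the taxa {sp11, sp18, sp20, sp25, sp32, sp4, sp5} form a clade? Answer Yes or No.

The most recent common ancestor of these taxa subtends ((((sp20,sp4),sp5),(sp32,(sp25,sp18))),sp11).
That clade has exactly 7 tips — every listed taxon and nothing else — so the group is monophyletic.

Yes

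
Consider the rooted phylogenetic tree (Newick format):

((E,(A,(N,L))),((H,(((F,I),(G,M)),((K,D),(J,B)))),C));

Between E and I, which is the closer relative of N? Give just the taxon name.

E

The MRCA of N and E subtends (E,(A,(N,L))) (4 taxa).
The MRCA of N and I is the root, subtending the entire tree (14 taxa).
The first is nested inside the second, so N shares a more recent common ancestor with E.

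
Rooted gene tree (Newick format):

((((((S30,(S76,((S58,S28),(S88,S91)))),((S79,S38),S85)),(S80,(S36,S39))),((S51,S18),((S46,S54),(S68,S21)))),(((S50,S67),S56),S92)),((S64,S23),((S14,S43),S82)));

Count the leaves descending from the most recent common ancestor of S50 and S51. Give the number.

The MRCA of S50 and S51 is the node subtending (((((S30,(S76,((S58,S28),(S88,S91)))),((S79,S38),S85)),(S80,(S36,S39))),((S51,S18),((S46,S54),(S68,S21)))),(((S50,S67),S56),S92)).
That clade contains 22 terminal taxa: S18, S21, S28, S30, S36, S38, S39, S46, S50, S51, S54, S56, S58, S67, S68, S76, S79, S80, S85, S88, S91, S92.

22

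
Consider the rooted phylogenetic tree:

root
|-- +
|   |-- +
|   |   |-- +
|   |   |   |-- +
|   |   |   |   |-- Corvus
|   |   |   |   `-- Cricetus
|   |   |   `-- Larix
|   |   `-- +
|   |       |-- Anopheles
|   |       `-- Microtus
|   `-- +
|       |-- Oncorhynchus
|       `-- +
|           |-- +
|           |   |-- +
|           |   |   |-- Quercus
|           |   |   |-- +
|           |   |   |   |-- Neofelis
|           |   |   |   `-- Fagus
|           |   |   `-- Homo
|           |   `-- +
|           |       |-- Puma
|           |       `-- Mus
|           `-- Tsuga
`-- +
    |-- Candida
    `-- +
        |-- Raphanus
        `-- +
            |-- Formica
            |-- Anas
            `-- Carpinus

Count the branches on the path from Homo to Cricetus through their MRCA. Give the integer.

9

The MRCA of Homo and Cricetus is the node subtending ((((Corvus,Cricetus),Larix),(Anopheles,Microtus)),(Oncorhynchus,(((Quercus,(Neofelis,Fagus),Homo),(Puma,Mus)),Tsuga))).
From Homo up to that node: 5 branches. From Cricetus up to the same node: 4 branches. Total: 5 + 4 = 9.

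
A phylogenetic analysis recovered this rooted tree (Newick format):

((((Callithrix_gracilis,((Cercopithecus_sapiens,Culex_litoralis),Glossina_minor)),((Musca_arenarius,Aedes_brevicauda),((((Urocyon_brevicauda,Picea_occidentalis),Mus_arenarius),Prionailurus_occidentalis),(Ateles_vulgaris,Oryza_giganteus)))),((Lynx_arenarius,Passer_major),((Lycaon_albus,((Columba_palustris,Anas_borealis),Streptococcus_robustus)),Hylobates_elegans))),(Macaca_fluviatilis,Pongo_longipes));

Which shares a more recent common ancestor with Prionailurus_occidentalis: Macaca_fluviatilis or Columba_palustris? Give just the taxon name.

Columba_palustris

The MRCA of Prionailurus_occidentalis and Columba_palustris subtends (((Callithrix_gracilis,((Cercopithecus_sapiens,Culex_litoralis),Glossina_minor)),((Musca_arenarius,Aedes_brevicauda),((((Urocyon_brevicauda,Picea_occidentalis),Mus_arenarius),Prionailurus_occidentalis),(Ateles_vulgaris,Oryza_giganteus)))),((Lynx_arenarius,Passer_major),((Lycaon_albus,((Columba_palustris,Anas_borealis),Streptococcus_robustus)),Hylobates_elegans))) (19 taxa).
The MRCA of Prionailurus_occidentalis and Macaca_fluviatilis is the root, subtending the entire tree (21 taxa).
The first is nested inside the second, so Prionailurus_occidentalis shares a more recent common ancestor with Columba_palustris.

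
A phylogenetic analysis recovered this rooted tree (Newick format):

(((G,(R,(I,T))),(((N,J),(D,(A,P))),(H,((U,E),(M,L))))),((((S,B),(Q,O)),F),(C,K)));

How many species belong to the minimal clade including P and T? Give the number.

14

The MRCA of P and T is the node subtending ((G,(R,(I,T))),(((N,J),(D,(A,P))),(H,((U,E),(M,L))))).
That clade contains 14 terminal taxa: A, D, E, G, H, I, J, L, M, N, P, R, T, U.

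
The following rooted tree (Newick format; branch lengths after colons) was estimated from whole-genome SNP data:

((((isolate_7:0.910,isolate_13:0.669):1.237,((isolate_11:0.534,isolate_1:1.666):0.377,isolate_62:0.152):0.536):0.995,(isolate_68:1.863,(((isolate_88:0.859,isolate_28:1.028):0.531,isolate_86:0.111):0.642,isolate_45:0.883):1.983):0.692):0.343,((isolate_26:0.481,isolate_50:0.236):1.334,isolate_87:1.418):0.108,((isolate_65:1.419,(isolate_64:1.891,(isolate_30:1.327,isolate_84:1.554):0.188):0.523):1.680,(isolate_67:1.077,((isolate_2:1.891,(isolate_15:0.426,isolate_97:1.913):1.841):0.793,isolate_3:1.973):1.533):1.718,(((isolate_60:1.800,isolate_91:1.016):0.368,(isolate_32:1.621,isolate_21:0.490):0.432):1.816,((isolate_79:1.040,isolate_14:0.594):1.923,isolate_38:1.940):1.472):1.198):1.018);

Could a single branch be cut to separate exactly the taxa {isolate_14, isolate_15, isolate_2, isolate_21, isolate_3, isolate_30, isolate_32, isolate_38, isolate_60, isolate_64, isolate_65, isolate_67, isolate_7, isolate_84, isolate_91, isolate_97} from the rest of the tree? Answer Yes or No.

No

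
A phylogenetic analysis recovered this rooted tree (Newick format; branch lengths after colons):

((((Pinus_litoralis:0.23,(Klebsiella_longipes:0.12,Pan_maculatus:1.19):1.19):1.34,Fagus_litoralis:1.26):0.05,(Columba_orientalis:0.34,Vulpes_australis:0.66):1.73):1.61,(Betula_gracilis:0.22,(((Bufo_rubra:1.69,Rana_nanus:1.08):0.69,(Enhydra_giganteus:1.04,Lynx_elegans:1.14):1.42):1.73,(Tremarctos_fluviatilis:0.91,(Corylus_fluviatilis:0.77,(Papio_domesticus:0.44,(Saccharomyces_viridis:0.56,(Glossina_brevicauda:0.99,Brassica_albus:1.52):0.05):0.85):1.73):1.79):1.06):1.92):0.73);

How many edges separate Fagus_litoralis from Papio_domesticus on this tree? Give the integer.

The MRCA of Fagus_litoralis and Papio_domesticus is the root of the tree.
From Fagus_litoralis up to that node: 3 branches. From Papio_domesticus up to the same node: 6 branches. Total: 3 + 6 = 9.

9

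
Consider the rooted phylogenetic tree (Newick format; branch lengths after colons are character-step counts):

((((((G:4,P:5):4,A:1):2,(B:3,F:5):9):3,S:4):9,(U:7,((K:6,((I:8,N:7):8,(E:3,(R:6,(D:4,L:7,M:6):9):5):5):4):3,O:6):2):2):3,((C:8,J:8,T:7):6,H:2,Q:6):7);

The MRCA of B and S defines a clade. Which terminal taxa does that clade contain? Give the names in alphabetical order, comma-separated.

Tracing B: it sits inside (B,F).
Tracing S: it sits inside ((((G,P),A),(B,F)),S).
The smallest clade enclosing both is ((((G,P),A),(B,F)),S); the answer is its 6 terminal taxa in alphabetical order.

A, B, F, G, P, S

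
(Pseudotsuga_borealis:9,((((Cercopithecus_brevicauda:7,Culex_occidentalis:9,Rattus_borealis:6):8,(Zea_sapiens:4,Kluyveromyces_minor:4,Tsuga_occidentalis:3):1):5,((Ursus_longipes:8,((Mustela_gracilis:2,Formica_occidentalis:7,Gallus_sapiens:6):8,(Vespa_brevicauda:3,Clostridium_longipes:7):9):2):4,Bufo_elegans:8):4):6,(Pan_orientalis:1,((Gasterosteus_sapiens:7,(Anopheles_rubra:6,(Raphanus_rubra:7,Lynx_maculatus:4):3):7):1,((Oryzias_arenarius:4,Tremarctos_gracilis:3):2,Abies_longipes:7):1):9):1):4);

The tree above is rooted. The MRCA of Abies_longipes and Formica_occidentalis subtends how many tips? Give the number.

21

The MRCA of Abies_longipes and Formica_occidentalis is the node subtending ((((Cercopithecus_brevicauda,Culex_occidentalis,Rattus_borealis),(Zea_sapiens,Kluyveromyces_minor,Tsuga_occidentalis)),((Ursus_longipes,((Mustela_gracilis,Formica_occidentalis,Gallus_sapiens),(Vespa_brevicauda,Clostridium_longipes))),Bufo_elegans)),(Pan_orientalis,((Gasterosteus_sapiens,(Anopheles_rubra,(Raphanus_rubra,Lynx_maculatus))),((Oryzias_arenarius,Tremarctos_gracilis),Abies_longipes)))).
That clade contains 21 terminal taxa: Abies_longipes, Anopheles_rubra, Bufo_elegans, Cercopithecus_brevicauda, Clostridium_longipes, Culex_occidentalis, Formica_occidentalis, Gallus_sapiens, Gasterosteus_sapiens, Kluyveromyces_minor, Lynx_maculatus, Mustela_gracilis, Oryzias_arenarius, Pan_orientalis, Raphanus_rubra, Rattus_borealis, Tremarctos_gracilis, Tsuga_occidentalis, Ursus_longipes, Vespa_brevicauda, Zea_sapiens.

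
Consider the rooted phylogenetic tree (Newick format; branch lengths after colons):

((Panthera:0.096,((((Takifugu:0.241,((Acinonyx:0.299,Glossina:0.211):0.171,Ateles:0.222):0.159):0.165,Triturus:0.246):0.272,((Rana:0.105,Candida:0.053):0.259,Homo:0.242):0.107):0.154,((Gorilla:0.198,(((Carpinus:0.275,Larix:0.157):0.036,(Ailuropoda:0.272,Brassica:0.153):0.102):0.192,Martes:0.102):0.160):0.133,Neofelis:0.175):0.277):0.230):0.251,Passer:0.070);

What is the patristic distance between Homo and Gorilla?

1.111

The path runs Homo → … → MRCA → … → Gorilla; the MRCA is the node subtending ((((Takifugu,((Acinonyx,Glossina),Ateles)),Triturus),((Rana,Candida),Homo)),((Gorilla,(((Carpinus,Larix),(Ailuropoda,Brassica)),Martes)),Neofelis)).
Branch lengths along that path: 0.242 + 0.107 + 0.154 + 0.277 + 0.133 + 0.198 = 1.111.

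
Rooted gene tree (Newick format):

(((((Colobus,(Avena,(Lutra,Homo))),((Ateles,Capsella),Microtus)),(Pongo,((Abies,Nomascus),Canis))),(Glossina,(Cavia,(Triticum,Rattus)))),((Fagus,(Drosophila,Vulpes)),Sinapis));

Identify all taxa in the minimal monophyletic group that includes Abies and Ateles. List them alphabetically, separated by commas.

Tracing Abies: it sits inside (Abies,Nomascus).
Tracing Ateles: it sits inside (Ateles,Capsella).
The smallest clade enclosing both is (((Colobus,(Avena,(Lutra,Homo))),((Ateles,Capsella),Microtus)),(Pongo,((Abies,Nomascus),Canis))); the answer is its 11 terminal taxa in alphabetical order.

Abies, Ateles, Avena, Canis, Capsella, Colobus, Homo, Lutra, Microtus, Nomascus, Pongo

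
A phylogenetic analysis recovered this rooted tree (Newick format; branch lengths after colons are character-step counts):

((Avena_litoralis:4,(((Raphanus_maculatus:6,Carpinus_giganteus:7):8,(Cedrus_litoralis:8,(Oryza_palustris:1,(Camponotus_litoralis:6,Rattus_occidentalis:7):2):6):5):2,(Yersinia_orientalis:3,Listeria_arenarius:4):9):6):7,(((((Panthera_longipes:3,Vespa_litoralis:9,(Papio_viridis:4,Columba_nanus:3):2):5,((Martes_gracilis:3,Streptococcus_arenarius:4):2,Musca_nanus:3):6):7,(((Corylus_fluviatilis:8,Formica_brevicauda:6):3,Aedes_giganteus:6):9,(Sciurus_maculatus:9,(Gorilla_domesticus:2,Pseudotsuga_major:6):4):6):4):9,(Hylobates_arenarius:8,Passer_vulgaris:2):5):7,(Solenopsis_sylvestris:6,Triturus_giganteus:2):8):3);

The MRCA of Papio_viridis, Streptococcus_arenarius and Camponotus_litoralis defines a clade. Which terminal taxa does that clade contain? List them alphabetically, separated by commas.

Tracing Papio_viridis: it sits inside (Papio_viridis,Columba_nanus).
Tracing Streptococcus_arenarius: it sits inside (Martes_gracilis,Streptococcus_arenarius).
Tracing Camponotus_litoralis: it sits inside (Camponotus_litoralis,Rattus_occidentalis).
The smallest clade enclosing all 3 is the whole tree (their MRCA is the root), so the answer is all 26 tips in alphabetical order.

Aedes_giganteus, Avena_litoralis, Camponotus_litoralis, Carpinus_giganteus, Cedrus_litoralis, Columba_nanus, Corylus_fluviatilis, Formica_brevicauda, Gorilla_domesticus, Hylobates_arenarius, Listeria_arenarius, Martes_gracilis, Musca_nanus, Oryza_palustris, Panthera_longipes, Papio_viridis, Passer_vulgaris, Pseudotsuga_major, Raphanus_maculatus, Rattus_occidentalis, Sciurus_maculatus, Solenopsis_sylvestris, Streptococcus_arenarius, Triturus_giganteus, Vespa_litoralis, Yersinia_orientalis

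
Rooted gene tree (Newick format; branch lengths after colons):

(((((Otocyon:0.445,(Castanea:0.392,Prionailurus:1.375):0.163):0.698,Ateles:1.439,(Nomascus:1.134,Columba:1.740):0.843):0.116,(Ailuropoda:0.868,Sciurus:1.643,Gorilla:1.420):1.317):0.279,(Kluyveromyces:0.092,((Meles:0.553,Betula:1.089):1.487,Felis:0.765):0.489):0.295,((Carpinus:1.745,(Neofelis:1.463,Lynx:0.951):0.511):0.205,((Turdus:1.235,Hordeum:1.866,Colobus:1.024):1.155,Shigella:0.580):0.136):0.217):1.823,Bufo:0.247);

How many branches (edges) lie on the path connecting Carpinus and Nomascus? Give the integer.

The MRCA of Carpinus and Nomascus is the node subtending ((((Otocyon,(Castanea,Prionailurus)),Ateles,(Nomascus,Columba)),(Ailuropoda,Sciurus,Gorilla)),(Kluyveromyces,((Meles,Betula),Felis)),((Carpinus,(Neofelis,Lynx)),((Turdus,Hordeum,Colobus),Shigella))).
From Carpinus up to that node: 3 branches. From Nomascus up to the same node: 4 branches. Total: 3 + 4 = 7.

7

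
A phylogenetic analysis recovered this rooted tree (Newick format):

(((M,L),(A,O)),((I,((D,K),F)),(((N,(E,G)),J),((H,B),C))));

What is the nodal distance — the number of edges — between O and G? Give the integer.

9

The MRCA of O and G is the root of the tree.
From O up to that node: 3 branches. From G up to the same node: 6 branches. Total: 3 + 6 = 9.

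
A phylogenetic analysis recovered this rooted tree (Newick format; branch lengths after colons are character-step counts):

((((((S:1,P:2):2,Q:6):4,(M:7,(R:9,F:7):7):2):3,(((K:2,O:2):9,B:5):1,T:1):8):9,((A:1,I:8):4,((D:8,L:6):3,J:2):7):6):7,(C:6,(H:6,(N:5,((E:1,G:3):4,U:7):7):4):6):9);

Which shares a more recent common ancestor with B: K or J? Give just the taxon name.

K

The MRCA of B and K subtends ((K,O),B) (3 taxa).
The MRCA of B and J subtends (((((S,P),Q),(M,(R,F))),(((K,O),B),T)),((A,I),((D,L),J))) (15 taxa).
The first is nested inside the second, so B shares a more recent common ancestor with K.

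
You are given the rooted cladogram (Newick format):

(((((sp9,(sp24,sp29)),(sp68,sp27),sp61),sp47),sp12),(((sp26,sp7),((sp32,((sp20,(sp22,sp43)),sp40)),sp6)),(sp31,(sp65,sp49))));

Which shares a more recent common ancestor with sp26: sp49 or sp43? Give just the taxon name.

sp43

The MRCA of sp26 and sp43 subtends ((sp26,sp7),((sp32,((sp20,(sp22,sp43)),sp40)),sp6)) (8 taxa).
The MRCA of sp26 and sp49 subtends (((sp26,sp7),((sp32,((sp20,(sp22,sp43)),sp40)),sp6)),(sp31,(sp65,sp49))) (11 taxa).
The first is nested inside the second, so sp26 shares a more recent common ancestor with sp43.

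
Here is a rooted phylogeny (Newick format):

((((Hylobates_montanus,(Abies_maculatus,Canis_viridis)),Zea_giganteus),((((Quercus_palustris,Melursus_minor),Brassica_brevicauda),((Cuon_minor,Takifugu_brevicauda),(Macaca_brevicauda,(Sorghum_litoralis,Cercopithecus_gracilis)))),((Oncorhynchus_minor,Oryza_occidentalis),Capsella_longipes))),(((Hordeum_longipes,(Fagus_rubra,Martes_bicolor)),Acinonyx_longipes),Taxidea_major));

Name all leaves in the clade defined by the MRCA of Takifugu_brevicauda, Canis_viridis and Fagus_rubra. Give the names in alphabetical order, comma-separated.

Abies_maculatus, Acinonyx_longipes, Brassica_brevicauda, Canis_viridis, Capsella_longipes, Cercopithecus_gracilis, Cuon_minor, Fagus_rubra, Hordeum_longipes, Hylobates_montanus, Macaca_brevicauda, Martes_bicolor, Melursus_minor, Oncorhynchus_minor, Oryza_occidentalis, Quercus_palustris, Sorghum_litoralis, Takifugu_brevicauda, Taxidea_major, Zea_giganteus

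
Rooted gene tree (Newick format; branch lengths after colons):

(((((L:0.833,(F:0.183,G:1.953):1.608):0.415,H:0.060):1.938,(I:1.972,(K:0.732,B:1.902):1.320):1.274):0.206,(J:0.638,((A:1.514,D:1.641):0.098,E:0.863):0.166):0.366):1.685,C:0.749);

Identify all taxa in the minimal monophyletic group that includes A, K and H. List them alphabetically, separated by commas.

A, B, D, E, F, G, H, I, J, K, L

Tracing A: it sits inside (A,D).
Tracing K: it sits inside (K,B).
Tracing H: it sits inside ((L,(F,G)),H).
The smallest clade enclosing all 3 is ((((L,(F,G)),H),(I,(K,B))),(J,((A,D),E))); the answer is its 11 terminal taxa in alphabetical order.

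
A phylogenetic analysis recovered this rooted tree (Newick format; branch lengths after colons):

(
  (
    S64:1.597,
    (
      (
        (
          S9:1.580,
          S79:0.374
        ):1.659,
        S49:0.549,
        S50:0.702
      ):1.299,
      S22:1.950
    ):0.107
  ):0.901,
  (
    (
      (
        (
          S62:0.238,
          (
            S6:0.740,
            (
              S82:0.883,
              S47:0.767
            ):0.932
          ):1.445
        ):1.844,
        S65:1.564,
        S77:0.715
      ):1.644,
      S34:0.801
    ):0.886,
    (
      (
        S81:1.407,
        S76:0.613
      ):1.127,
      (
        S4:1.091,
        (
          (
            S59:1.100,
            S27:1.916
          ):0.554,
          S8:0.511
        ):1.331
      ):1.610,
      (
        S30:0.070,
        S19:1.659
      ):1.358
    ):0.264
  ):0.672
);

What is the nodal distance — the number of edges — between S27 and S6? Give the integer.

10

The MRCA of S27 and S6 is the node subtending ((((S62,(S6,(S82,S47))),S65,S77),S34),((S81,S76),(S4,((S59,S27),S8)),(S30,S19))).
From S27 up to that node: 5 branches. From S6 up to the same node: 5 branches. Total: 5 + 5 = 10.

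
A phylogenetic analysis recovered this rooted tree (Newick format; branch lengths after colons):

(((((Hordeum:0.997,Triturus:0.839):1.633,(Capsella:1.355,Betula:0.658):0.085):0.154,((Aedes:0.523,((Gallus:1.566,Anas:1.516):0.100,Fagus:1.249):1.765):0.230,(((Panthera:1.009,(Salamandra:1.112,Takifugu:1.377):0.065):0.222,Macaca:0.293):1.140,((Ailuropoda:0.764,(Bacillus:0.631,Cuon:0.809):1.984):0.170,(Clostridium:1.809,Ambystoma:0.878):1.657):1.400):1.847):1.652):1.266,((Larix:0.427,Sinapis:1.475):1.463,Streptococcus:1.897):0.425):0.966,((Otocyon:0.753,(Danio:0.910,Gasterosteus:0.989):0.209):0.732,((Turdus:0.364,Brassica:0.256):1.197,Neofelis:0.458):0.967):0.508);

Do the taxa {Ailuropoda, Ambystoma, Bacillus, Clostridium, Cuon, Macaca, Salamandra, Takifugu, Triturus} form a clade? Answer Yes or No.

The MRCA of the listed taxa subtends (((Hordeum,Triturus),(Capsella,Betula)),((Aedes,((Gallus,Anas),Fagus)),(((Panthera,(Salamandra,Takifugu)),Macaca),((Ailuropoda,(Bacillus,Cuon)),(Clostridium,Ambystoma))))).
That clade also contains Aedes, Anas, Betula, Capsella, Fagus, Gallus, Hordeum, Panthera, which are not in the proposed group, so the group is not monophyletic.

No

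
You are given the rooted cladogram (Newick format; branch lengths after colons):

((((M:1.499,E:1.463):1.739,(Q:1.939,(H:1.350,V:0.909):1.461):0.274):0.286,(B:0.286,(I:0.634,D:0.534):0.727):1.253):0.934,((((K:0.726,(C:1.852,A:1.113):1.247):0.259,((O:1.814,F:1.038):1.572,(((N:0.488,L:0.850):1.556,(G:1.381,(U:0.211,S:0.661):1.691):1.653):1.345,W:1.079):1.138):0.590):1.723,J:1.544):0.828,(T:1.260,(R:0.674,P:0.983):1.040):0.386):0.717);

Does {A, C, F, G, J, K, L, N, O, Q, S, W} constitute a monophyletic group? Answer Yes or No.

The MRCA of the listed taxa is the root, so the smallest clade containing them is the whole tree.
That clade also contains B, D, E, H, I, M, P, R, T, U, V, which are not in the proposed group, so the group is not monophyletic.

No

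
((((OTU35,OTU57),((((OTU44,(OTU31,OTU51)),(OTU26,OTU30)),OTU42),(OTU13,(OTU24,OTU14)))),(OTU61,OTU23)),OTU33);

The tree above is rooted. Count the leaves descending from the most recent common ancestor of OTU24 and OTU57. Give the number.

The MRCA of OTU24 and OTU57 is the node subtending ((OTU35,OTU57),((((OTU44,(OTU31,OTU51)),(OTU26,OTU30)),OTU42),(OTU13,(OTU24,OTU14)))).
That clade contains 11 terminal taxa: OTU13, OTU14, OTU24, OTU26, OTU30, OTU31, OTU35, OTU42, OTU44, OTU51, OTU57.

11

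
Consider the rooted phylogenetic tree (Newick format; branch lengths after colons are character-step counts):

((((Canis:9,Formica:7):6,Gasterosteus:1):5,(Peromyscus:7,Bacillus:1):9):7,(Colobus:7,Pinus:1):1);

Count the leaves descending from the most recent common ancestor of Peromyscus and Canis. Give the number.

The MRCA of Peromyscus and Canis is the node subtending (((Canis,Formica),Gasterosteus),(Peromyscus,Bacillus)).
That clade contains 5 terminal taxa: Bacillus, Canis, Formica, Gasterosteus, Peromyscus.

5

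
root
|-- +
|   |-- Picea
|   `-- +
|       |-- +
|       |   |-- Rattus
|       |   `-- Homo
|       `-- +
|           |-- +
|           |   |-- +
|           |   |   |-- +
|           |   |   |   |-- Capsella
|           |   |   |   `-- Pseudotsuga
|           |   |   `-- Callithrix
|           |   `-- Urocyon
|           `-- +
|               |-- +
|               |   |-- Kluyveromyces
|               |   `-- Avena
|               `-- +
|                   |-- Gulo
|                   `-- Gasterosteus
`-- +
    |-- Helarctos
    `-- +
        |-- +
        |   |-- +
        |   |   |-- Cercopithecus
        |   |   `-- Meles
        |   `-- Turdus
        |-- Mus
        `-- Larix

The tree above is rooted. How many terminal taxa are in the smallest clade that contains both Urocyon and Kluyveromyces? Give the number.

8

The MRCA of Urocyon and Kluyveromyces is the node subtending ((((Capsella,Pseudotsuga),Callithrix),Urocyon),((Kluyveromyces,Avena),(Gulo,Gasterosteus))).
That clade contains 8 terminal taxa: Avena, Callithrix, Capsella, Gasterosteus, Gulo, Kluyveromyces, Pseudotsuga, Urocyon.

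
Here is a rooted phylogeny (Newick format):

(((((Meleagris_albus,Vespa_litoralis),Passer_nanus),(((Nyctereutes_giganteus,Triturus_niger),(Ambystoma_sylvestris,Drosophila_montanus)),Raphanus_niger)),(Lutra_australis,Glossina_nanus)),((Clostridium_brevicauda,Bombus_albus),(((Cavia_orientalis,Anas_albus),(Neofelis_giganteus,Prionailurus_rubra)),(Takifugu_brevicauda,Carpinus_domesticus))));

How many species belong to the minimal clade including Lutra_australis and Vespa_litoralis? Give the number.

The MRCA of Lutra_australis and Vespa_litoralis is the node subtending ((((Meleagris_albus,Vespa_litoralis),Passer_nanus),(((Nyctereutes_giganteus,Triturus_niger),(Ambystoma_sylvestris,Drosophila_montanus)),Raphanus_niger)),(Lutra_australis,Glossina_nanus)).
That clade contains 10 terminal taxa: Ambystoma_sylvestris, Drosophila_montanus, Glossina_nanus, Lutra_australis, Meleagris_albus, Nyctereutes_giganteus, Passer_nanus, Raphanus_niger, Triturus_niger, Vespa_litoralis.

10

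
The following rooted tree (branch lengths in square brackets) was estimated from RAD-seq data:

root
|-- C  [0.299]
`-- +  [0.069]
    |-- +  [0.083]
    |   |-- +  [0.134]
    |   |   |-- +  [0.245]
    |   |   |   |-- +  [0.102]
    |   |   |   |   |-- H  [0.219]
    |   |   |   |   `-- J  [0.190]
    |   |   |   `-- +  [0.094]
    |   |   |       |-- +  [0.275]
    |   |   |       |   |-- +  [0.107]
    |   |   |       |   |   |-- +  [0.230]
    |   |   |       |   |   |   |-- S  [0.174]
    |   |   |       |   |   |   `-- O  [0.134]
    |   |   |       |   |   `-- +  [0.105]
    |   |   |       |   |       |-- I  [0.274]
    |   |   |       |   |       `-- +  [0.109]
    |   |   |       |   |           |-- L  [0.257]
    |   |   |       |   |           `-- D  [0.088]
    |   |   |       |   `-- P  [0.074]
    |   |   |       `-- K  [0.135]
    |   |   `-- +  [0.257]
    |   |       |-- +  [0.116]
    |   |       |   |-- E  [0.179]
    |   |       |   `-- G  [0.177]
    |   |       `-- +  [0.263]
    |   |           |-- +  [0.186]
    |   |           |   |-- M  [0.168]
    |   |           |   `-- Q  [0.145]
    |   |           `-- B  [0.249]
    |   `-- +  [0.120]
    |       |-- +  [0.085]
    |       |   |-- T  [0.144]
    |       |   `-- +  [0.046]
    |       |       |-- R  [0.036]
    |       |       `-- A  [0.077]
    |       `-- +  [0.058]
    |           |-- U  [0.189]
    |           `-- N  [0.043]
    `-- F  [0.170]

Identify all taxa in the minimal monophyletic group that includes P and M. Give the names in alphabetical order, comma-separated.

B, D, E, G, H, I, J, K, L, M, O, P, Q, S

Tracing P: it sits inside (((S,O),(I,(L,D))),P).
Tracing M: it sits inside (M,Q).
The smallest clade enclosing both is (((H,J),((((S,O),(I,(L,D))),P),K)),((E,G),((M,Q),B))); the answer is its 14 terminal taxa in alphabetical order.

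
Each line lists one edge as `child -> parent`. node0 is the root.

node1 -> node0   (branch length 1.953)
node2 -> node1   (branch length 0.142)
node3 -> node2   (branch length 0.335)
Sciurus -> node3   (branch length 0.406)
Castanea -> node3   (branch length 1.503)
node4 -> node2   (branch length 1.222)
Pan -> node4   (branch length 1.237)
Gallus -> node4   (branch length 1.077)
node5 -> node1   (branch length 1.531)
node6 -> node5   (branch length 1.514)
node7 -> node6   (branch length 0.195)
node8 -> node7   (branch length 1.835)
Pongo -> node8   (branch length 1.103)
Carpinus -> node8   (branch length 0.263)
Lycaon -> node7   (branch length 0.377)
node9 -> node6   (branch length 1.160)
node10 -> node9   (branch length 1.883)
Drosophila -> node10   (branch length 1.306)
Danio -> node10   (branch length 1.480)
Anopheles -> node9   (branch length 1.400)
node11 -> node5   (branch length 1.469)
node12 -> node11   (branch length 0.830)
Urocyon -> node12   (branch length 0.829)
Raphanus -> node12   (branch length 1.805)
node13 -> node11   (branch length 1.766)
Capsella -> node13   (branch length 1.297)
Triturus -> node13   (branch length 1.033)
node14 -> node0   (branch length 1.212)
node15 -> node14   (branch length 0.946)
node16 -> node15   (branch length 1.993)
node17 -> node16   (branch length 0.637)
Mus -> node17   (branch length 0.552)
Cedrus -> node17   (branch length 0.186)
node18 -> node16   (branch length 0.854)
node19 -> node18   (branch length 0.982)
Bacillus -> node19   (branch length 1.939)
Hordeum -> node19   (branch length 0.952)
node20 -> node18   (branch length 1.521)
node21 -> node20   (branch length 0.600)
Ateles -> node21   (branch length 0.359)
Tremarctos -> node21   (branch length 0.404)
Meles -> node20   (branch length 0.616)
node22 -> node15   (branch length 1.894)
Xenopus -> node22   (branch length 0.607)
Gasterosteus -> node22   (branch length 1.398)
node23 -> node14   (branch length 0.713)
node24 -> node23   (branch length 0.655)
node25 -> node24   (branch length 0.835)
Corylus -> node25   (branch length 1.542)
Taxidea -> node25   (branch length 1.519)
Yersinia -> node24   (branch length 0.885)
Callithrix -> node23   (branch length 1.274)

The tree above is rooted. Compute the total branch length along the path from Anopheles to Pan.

The path runs Anopheles → … → MRCA → … → Pan; the MRCA is the node subtending (((Sciurus,Castanea),(Pan,Gallus)),((((Pongo,Carpinus),Lycaon),((Drosophila,Danio),Anopheles)),((Urocyon,Raphanus),(Capsella,Triturus)))).
Branch lengths along that path: 1.400 + 1.160 + 1.514 + 1.531 + 0.142 + 1.222 + 1.237 = 8.206.

8.206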